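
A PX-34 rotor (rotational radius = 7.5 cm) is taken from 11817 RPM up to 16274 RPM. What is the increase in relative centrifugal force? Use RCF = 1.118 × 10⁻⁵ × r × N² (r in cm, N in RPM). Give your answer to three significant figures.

RCF₁ = 1.118 × 10⁻⁵ × 7.5 × (11817)² = 1.118 × 10⁻⁵ × 7.5 × 139,641,489 ≈ 11,708.9 × g
RCF₂ = 1.118 × 10⁻⁵ × 7.5 × (16274)² = 1.118 × 10⁻⁵ × 7.5 × 264,843,076 ≈ 22,207.1 × g
Increase = 22,207.1 − 11,708.9 = 10,498.2

≈ 10500 × g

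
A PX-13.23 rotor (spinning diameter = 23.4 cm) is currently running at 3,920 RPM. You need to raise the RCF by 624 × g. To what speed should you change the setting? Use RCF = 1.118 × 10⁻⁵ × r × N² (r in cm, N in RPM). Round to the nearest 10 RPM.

≈ 4490 RPM

r = 23.4 / 2 = 11.7 cm
Current RCF = 1.118 × 10⁻⁵ × 11.7 × (3920)² = 1.118 × 10⁻⁵ × 11.7 × 15,366,400 ≈ 2,010 × g
Target RCF = 2,010 + 624 = 2,634 × g
N² = 2,634 / (13.0806 × 10⁻⁵) = 20,136,691
N ≈ √20,136,691 ≈ 4,487.4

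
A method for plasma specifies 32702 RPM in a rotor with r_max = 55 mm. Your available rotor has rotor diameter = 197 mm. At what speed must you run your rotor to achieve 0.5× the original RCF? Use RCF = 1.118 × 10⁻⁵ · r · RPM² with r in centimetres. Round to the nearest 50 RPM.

Original rotor: r = 55 mm = 5.5 cm
RCF_original = 1.118 × 10⁻⁵ × 5.5 × (32702)² = 1.118 × 10⁻⁵ × 5.5 × 1,069,420,804 ≈ 65,758.7 × g
Target RCF = 0.5 × 65,758.7 ≈ 32,879.3 × g
Your rotor: r = 197 mm / 2 = 98.5 mm = 9.85 cm
32,879.3 = 1.118 × 10⁻⁵ × 9.85 × N²
N² = 32,879.3 / (11.0123 × 10⁻⁵) = 298,568,873
N ≈ √298,568,873 ≈ 17,279.1

≈ 17300 RPM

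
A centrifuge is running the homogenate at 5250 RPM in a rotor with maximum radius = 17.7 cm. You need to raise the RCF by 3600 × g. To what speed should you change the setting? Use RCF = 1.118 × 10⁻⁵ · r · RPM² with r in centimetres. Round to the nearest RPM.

Current RCF = 1.118 × 10⁻⁵ × 17.7 × (5250)² = 1.118 × 10⁻⁵ × 17.7 × 27,562,500 ≈ 5,454.2 × g
Target RCF = 5,454.2 + 3,600 = 9,054.2 × g
N² = 9,054.2 / (19.7886 × 10⁻⁵) = 45,754,626
N ≈ √45,754,626 ≈ 6,764.2

N₂ ≈ 6764 RPM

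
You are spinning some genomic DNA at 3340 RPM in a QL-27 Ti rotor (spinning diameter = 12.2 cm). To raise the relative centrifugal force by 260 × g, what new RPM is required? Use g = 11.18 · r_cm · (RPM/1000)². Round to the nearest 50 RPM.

≈ 3850 RPM

r = 12.2 / 2 = 6.1 cm
Current RCF = 11.18 × 6.1 × (3.34)² = 11.18 × 6.1 × 11.1556 ≈ 760.8 × g
Target RCF = 760.8 + 260 = 1,020.8 × g
(N/1000)² = 1,020.8 / 68.198 = 14.96818
N = 1000 × √14.96818 ≈ 3,868.9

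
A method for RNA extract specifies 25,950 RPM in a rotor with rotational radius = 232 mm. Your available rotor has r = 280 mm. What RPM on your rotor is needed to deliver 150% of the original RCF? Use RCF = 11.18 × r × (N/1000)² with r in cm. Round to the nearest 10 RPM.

≈ 28930 RPM

Original rotor: r = 232 mm = 23.2 cm
RCF_original = 11.18 × 23.2 × (25.95)² = 11.18 × 23.2 × 673.4025 ≈ 174,664.4 × g
Target RCF = 1.5 × 174,664.4 ≈ 261,996.6 × g
Your rotor: r = 280 mm = 28.0 cm
261,996.6 = 11.18 × 28 × (N/1000)²
(N/1000)² = 261,996.6 / 313.04 = 836.9429
N = 1000 × √836.9429 ≈ 28,930.0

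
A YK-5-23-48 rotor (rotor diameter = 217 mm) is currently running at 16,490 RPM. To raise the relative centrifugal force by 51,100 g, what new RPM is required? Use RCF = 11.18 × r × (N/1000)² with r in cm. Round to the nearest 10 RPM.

N₂ ≈ 26330 RPM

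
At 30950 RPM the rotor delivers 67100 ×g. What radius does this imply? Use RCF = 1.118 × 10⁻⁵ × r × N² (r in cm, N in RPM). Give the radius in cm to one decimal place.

RCF = 1.118 × 10⁻⁵ × r × N²
67100 = 1.118 × 10⁻⁵ × r × (30950)²
r = 67100 / (1.118 × 10⁻⁵ × 957,902,500) = 67100 / 10709.35 ≈ 6.266 cm

≈ 6.3 cm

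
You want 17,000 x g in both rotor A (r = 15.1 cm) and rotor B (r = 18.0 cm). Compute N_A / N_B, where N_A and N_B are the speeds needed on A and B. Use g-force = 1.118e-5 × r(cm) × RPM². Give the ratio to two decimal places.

At fixed RCF, N ∝ 1/√r, so N_A/N_B = √(r_B/r_A) = √(18.0/15.1) = √1.192053 = 1.0918.

1.09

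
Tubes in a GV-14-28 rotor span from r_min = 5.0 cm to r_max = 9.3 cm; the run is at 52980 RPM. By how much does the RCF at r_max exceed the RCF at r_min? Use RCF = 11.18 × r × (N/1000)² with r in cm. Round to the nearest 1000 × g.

RCF_max = 11.18 × 9.3 × (52.98)² = 11.18 × 9.3 × 2,806.8804 ≈ 291,842.6 × g
RCF_min = 11.18 × 5 × (52.98)² = 11.18 × 5 × 2,806.8804 ≈ 156,904.6 × g
ΔRCF = 291,842.6 − 156,904.6 = 134,938

≈ 135000 × g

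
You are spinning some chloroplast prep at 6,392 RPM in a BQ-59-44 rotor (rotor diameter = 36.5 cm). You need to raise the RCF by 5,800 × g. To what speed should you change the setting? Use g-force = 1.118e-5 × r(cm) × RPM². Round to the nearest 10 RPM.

8320 RPM

r = 36.5 / 2 = 18.25 cm
Current RCF = 1.118 × 10⁻⁵ × 18.25 × (6392)² = 1.118 × 10⁻⁵ × 18.25 × 40,857,664 ≈ 8,336.4 × g
Target RCF = 8,336.4 + 5,800 = 14,136.4 × g
N² = 14,136.4 / (20.4035 × 10⁻⁵) = 69,284,191
N ≈ √69,284,191 ≈ 8,323.7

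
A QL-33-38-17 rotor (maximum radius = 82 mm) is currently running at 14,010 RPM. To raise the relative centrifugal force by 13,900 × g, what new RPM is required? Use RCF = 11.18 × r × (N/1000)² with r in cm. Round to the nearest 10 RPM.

r = 82 mm = 8.2 cm
Current RCF = 11.18 × 8.2 × (14.01)² = 11.18 × 8.2 × 196.2801 ≈ 17,994.2 × g
Target RCF = 17,994.2 + 13,900 = 31,894.2 × g
(N/1000)² = 31,894.2 / 91.676 = 347.9013
N = 1000 × √347.9013 ≈ 18,652.1

N₂ ≈ 18650 RPM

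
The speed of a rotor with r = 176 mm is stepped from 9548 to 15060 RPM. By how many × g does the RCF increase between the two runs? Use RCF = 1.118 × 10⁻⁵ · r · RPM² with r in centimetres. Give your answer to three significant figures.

≈ 26700 × g

r = 176 mm = 17.6 cm
RCF₁ = 1.118 × 10⁻⁵ × 17.6 × (9548)² = 1.118 × 10⁻⁵ × 17.6 × 91,164,304 ≈ 17,938.2 × g
RCF₂ = 1.118 × 10⁻⁵ × 17.6 × (15060)² = 1.118 × 10⁻⁵ × 17.6 × 226,803,600 ≈ 44,627.7 × g
Increase = 44,627.7 − 17,938.2 = 26,689.5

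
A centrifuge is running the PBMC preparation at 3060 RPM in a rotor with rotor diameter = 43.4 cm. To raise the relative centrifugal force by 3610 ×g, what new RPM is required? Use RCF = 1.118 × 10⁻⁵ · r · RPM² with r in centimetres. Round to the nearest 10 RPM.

N₂ ≈ 4920 RPM

r = 43.4 / 2 = 21.7 cm
Current RCF = 1.118 × 10⁻⁵ × 21.7 × (3060)² = 1.118 × 10⁻⁵ × 21.7 × 9,363,600 ≈ 2,271.7 × g
Target RCF = 2,271.7 + 3,610 = 5,881.7 × g
N² = 5,881.7 / (24.2606 × 10⁻⁵) = 24,243,836
N ≈ √24,243,836 ≈ 4,923.8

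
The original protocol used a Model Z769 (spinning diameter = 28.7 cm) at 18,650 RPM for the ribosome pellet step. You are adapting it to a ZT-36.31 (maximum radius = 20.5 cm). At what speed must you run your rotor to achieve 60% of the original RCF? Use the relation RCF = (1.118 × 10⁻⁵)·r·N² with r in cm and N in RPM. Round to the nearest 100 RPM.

Original rotor: r = 28.7 / 2 = 14.35 cm
RCF_original = 1.118 × 10⁻⁵ × 14.35 × (18650)² = 1.118 × 10⁻⁵ × 14.35 × 347,822,500 ≈ 55,802.2 × g
Target RCF = 0.6 × 55,802.2 ≈ 33,481.3 × g
33,481.3 = 1.118 × 10⁻⁵ × 20.5 × N²
N² = 33,481.3 / (22.919 × 10⁻⁵) = 146,085,344
N ≈ √146,085,344 ≈ 12,086.6

≈ 12100 RPM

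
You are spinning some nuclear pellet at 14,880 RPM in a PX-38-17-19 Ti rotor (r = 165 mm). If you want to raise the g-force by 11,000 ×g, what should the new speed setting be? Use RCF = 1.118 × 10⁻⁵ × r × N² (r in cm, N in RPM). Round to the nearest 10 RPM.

r = 165 mm = 16.5 cm
Current RCF = 1.118 × 10⁻⁵ × 16.5 × (14880)² = 1.118 × 10⁻⁵ × 16.5 × 221,414,400 ≈ 40,844.3 × g
Target RCF = 40,844.3 + 11,000 = 51,844.3 × g
N² = 51,844.3 / (18.447 × 10⁻⁵) = 281,044,614
N ≈ √281,044,614 ≈ 16,764.4

N₂ ≈ 16760 RPM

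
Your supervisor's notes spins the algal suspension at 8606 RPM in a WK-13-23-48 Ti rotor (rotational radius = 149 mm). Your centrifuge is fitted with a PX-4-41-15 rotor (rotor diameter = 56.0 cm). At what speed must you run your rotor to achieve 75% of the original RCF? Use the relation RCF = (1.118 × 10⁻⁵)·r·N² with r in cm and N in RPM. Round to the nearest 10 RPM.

Original rotor: r = 149 mm = 14.9 cm
RCF_original = 1.118 × 10⁻⁵ × 14.9 × (8606)² = 1.118 × 10⁻⁵ × 14.9 × 74,063,236 ≈ 12,337.6 × g
Target RCF = 0.75 × 12,337.6 ≈ 9,253.2 × g
Your rotor: r = 56.0 / 2 = 28 cm
9,253.2 = 1.118 × 10⁻⁵ × 28 × N²
N² = 9,253.2 / (31.304 × 10⁻⁵) = 29,559,162
N ≈ √29,559,162 ≈ 5,436.8

≈ 5440 RPM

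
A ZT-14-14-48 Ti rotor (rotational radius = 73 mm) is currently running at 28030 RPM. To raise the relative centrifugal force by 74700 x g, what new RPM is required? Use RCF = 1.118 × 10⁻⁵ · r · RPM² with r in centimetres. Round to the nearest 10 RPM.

r = 73 mm = 7.3 cm
Current RCF = 1.118 × 10⁻⁵ × 7.3 × (28030)² = 1.118 × 10⁻⁵ × 7.3 × 785,680,900 ≈ 64,122.6 × g
Target RCF = 64,122.6 + 74,700 = 138,822.6 × g
N² = 138,822.6 / (8.1614 × 10⁻⁵) = 1,700,965,521
N ≈ √1,700,965,521 ≈ 41,242.8

≈ 41240 RPM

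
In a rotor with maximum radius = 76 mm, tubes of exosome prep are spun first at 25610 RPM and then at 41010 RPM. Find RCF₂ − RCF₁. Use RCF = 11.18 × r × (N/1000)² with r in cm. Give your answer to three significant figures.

r = 76 mm = 7.6 cm
RCF₁ = 11.18 × 7.6 × (25.61)² = 11.18 × 7.6 × 655.8721 ≈ 55,728.1 × g
RCF₂ = 11.18 × 7.6 × (41.01)² = 11.18 × 7.6 × 1,681.8201 ≈ 142,900.9 × g
Increase = 142,900.9 − 55,728.1 = 87,172.8

≈ 87200 ×g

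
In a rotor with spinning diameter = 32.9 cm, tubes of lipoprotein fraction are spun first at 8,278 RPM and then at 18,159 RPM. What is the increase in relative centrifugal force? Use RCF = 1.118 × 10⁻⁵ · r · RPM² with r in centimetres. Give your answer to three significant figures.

48000 ×g

r = 32.9 / 2 = 16.45 cm
RCF₁ = 1.118 × 10⁻⁵ × 16.45 × (8278)² = 1.118 × 10⁻⁵ × 16.45 × 68,525,284 ≈ 12,602.6 × g
RCF₂ = 1.118 × 10⁻⁵ × 16.45 × (18159)² = 1.118 × 10⁻⁵ × 16.45 × 329,749,281 ≈ 60,644.5 × g
Increase = 60,644.5 − 12,602.6 = 48,041.9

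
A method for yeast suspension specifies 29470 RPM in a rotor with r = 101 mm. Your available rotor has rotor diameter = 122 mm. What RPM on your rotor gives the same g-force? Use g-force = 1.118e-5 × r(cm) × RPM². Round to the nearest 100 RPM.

37900 RPM

Original rotor: r = 101 mm = 10.1 cm
RCF_original = 1.118 × 10⁻⁵ × 10.1 × (29470)² = 1.118 × 10⁻⁵ × 10.1 × 868,480,900 ≈ 98,067.1 × g
Your rotor: r = 122 mm / 2 = 61 mm = 6.1 cm
98,067.1 = 1.118 × 10⁻⁵ × 6.1 × N²
N² = 98,067.1 / (6.8198 × 10⁻⁵) = 1,437,976,187
N ≈ √1,437,976,187 ≈ 37,920.7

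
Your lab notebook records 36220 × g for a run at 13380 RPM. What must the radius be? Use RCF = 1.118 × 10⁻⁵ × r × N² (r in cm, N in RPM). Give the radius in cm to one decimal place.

RCF = 1.118 × 10⁻⁵ × r × N²
36220 = 1.118 × 10⁻⁵ × r × (13380)²
r = 36220 / (1.118 × 10⁻⁵ × 179,024,400) = 36220 / 2001.493 ≈ 18.096 cm

≈ 18.1 cm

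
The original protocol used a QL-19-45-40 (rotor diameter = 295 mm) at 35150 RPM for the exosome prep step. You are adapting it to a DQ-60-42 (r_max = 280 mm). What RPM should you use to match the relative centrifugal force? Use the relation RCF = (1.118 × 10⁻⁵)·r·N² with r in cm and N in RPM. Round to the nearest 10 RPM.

25510 RPM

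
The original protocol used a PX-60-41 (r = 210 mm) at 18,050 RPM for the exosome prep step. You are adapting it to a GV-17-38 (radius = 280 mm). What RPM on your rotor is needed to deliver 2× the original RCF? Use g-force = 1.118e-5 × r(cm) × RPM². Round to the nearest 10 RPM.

Original rotor: r = 210 mm = 21.0 cm
RCF = 1.118 × 10⁻⁵ × r × N²
RCF_original = 1.118 × 10⁻⁵ × 21 × (18050)² = 1.118 × 10⁻⁵ × 21 × 325,802,500 ≈ 76,491.9 × g
Target RCF = 2 × 76,491.9 ≈ 152,983.8 × g
Your rotor: r = 280 mm = 28.0 cm
152,983.8 = 1.118 × 10⁻⁵ × 28 × N²
N² = 152,983.8 / (31.304 × 10⁻⁵) = 488,703,680
N ≈ √488,703,680 ≈ 22,106.6

22110 RPM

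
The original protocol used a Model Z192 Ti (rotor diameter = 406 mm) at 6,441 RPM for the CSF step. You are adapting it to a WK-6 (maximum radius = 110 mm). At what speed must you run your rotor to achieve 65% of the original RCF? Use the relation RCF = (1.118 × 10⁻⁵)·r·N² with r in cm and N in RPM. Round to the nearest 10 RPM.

7050 RPM

Original rotor: r = 406 mm / 2 = 203 mm = 20.3 cm
RCF = 1.118 × 10⁻⁵ × r × N²
RCF_original = 1.118 × 10⁻⁵ × 20.3 × (6441)² = 1.118 × 10⁻⁵ × 20.3 × 41,486,481 ≈ 9,415.5 × g
Target RCF = 0.65 × 9,415.5 ≈ 6,120.1 × g
Your rotor: r = 110 mm = 11.0 cm
6,120.1 = 1.118 × 10⁻⁵ × 11 × N²
N² = 6,120.1 / (12.298 × 10⁻⁵) = 49,765,002
N ≈ √49,765,002 ≈ 7,054.4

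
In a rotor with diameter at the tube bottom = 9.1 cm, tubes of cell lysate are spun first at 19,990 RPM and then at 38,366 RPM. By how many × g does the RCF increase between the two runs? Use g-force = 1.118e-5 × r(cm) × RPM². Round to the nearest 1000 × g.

r = 9.1 / 2 = 4.55 cm
RCF₁ = 1.118 × 10⁻⁵ × 4.55 × (19990)² = 1.118 × 10⁻⁵ × 4.55 × 399,600,100 ≈ 20,327.3 × g
RCF₂ = 1.118 × 10⁻⁵ × 4.55 × (38366)² = 1.118 × 10⁻⁵ × 4.55 × 1,471,949,956 ≈ 74,876.6 × g
Increase = 74,876.6 − 20,327.3 = 54,549.3

55000 × g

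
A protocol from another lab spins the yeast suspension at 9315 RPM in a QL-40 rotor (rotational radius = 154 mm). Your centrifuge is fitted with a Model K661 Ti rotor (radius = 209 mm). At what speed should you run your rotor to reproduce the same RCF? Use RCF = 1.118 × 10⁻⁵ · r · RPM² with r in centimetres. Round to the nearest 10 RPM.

≈ 8000 RPM

Original rotor: r = 154 mm = 15.4 cm
RCF_original = 1.118 × 10⁻⁵ × 15.4 × (9315)² = 1.118 × 10⁻⁵ × 15.4 × 86,769,225 ≈ 14,939.2 × g
Your rotor: r = 209 mm = 20.9 cm
14,939.2 = 1.118 × 10⁻⁵ × 20.9 × N²
N² = 14,939.2 / (23.3662 × 10⁻⁵) = 63,935,086
N ≈ √63,935,086 ≈ 7,995.9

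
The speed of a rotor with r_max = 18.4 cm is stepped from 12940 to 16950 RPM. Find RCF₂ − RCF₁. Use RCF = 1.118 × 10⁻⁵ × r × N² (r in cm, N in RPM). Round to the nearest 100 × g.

≈ 24700 ×g

RCF₁ = 1.118 × 10⁻⁵ × 18.4 × (12940)² = 1.118 × 10⁻⁵ × 18.4 × 167,443,600 ≈ 34,445.2 × g
RCF₂ = 1.118 × 10⁻⁵ × 18.4 × (16950)² = 1.118 × 10⁻⁵ × 18.4 × 287,302,500 ≈ 59,101.6 × g
Increase = 59,101.6 − 34,445.2 = 24,656.4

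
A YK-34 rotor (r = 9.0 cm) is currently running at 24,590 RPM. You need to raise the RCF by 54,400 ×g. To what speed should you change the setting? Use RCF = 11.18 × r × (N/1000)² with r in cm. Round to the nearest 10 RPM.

Current RCF = 11.18 × 9 × (24.59)² = 11.18 × 9 × 604.6681 ≈ 60,841.7 × g
Target RCF = 60,841.7 + 54,400 = 115,241.7 × g
(N/1000)² = 115,241.7 / 100.62 = 1145.316
N = 1000 × √1145.316 ≈ 33,842.5

≈ 33840 RPM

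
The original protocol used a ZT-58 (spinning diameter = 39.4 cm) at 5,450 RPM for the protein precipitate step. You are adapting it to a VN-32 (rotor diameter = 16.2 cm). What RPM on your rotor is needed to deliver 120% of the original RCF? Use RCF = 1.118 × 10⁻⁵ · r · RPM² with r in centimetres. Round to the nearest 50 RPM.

Original rotor: r = 39.4 / 2 = 19.7 cm
RCF = 1.118 × 10⁻⁵ × r × N²
RCF_original = 1.118 × 10⁻⁵ × 19.7 × (5450)² = 1.118 × 10⁻⁵ × 19.7 × 29,702,500 ≈ 6,541.9 × g
Target RCF = 1.2 × 6,541.9 ≈ 7,850.3 × g
Your rotor: r = 16.2 / 2 = 8.1 cm
7,850.3 = 1.118 × 10⁻⁵ × 8.1 × N²
N² = 7,850.3 / (9.0558 × 10⁻⁵) = 86,688,089
N ≈ √86,688,089 ≈ 9,310.6

9300 RPM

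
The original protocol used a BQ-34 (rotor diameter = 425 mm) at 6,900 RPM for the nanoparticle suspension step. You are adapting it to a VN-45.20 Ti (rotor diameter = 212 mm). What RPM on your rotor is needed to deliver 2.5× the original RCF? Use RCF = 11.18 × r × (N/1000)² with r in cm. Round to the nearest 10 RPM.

15450 RPM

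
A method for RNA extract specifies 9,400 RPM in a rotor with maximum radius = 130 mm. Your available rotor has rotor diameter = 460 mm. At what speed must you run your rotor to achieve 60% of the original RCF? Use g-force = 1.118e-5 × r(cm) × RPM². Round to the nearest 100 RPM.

Original rotor: r = 130 mm = 13.0 cm
RCF_original = 1.118 × 10⁻⁵ × 13 × (9400)² = 1.118 × 10⁻⁵ × 13 × 88,360,000 ≈ 12,842.2 × g
Target RCF = 0.6 × 12,842.2 ≈ 7,705.3 × g
Your rotor: r = 460 mm / 2 = 230 mm = 23 cm
7,705.3 = 1.118 × 10⁻⁵ × 23 × N²
N² = 7,705.3 / (25.714 × 10⁻⁵) = 29,965,389
N ≈ √29,965,389 ≈ 5,474.1

≈ 5500 RPM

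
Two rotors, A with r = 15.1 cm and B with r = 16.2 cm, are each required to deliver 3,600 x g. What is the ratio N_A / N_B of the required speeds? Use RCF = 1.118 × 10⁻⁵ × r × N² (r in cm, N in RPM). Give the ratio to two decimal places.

1.04

At fixed RCF, N ∝ 1/√r, so N_A/N_B = √(r_B/r_A) = √(16.2/15.1) = √1.072848 = 1.0358.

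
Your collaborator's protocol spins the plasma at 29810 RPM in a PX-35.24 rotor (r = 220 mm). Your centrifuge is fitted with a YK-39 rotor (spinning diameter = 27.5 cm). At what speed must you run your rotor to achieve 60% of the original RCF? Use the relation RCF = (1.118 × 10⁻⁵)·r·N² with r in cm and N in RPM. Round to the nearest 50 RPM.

Original rotor: r = 220 mm = 22.0 cm
RCF_original = 1.118 × 10⁻⁵ × 22 × (29810)² = 1.118 × 10⁻⁵ × 22 × 888,636,100 ≈ 218,568.9 × g
Target RCF = 0.6 × 218,568.9 ≈ 131,141.3 × g
Your rotor: r = 27.5 / 2 = 13.75 cm
131,141.3 = 1.118 × 10⁻⁵ × 13.75 × N²
N² = 131,141.3 / (15.3725 × 10⁻⁵) = 853,090,259
N ≈ √853,090,259 ≈ 29,207.7

≈ 29200 RPM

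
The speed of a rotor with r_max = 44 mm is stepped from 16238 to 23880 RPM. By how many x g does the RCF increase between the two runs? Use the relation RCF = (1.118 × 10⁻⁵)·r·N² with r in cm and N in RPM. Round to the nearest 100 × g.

≈ 15100 x g

r = 44 mm = 4.4 cm
RCF₁ = 1.118 × 10⁻⁵ × 4.4 × (16238)² = 1.118 × 10⁻⁵ × 4.4 × 263,672,644 ≈ 12,970.6 × g
RCF₂ = 1.118 × 10⁻⁵ × 4.4 × (23880)² = 1.118 × 10⁻⁵ × 4.4 × 570,254,400 ≈ 28,052 × g
Increase = 28,052 − 12,970.6 = 15,081.4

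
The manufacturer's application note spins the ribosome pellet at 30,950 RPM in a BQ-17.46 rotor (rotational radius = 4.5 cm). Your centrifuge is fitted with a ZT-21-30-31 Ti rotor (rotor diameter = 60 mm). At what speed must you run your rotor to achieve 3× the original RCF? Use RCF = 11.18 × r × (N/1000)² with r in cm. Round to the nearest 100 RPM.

RCF_original = 11.18 × 4.5 × (30.95)² = 11.18 × 4.5 × 957.9025 ≈ 48,192.1 × g
Target RCF = 3 × 48,192.1 ≈ 144,576.3 × g
Your rotor: r = 60 mm / 2 = 30 mm = 3 cm
144,576.3 = 11.18 × 3 × (N/1000)²
(N/1000)² = 144,576.3 / 33.54 = 4310.564
N = 1000 × √4310.564 ≈ 65,654.9

65700 RPM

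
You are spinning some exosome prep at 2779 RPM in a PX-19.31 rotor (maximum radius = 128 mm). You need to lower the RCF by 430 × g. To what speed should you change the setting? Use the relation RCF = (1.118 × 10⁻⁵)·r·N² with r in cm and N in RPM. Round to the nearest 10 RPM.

r = 128 mm = 12.8 cm
Current RCF = 1.118 × 10⁻⁵ × 12.8 × (2779)² = 1.118 × 10⁻⁵ × 12.8 × 7,722,841 ≈ 1,105.2 × g
Target RCF = 1,105.2 − 430 = 675.2 × g
N² = 675.2 / (14.3104 × 10⁻⁵) = 4,718,247
N ≈ √4,718,247 ≈ 2,172.2

≈ 2170 RPM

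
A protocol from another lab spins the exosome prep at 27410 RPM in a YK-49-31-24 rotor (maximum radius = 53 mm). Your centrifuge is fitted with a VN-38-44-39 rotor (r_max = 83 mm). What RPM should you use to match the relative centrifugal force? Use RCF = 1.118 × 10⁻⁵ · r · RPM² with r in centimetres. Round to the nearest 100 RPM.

Original rotor: r = 53 mm = 5.3 cm
RCF_original = 1.118 × 10⁻⁵ × 5.3 × (27410)² = 1.118 × 10⁻⁵ × 5.3 × 751,308,100 ≈ 44,518 × g
Your rotor: r = 83 mm = 8.3 cm
44,518 = 1.118 × 10⁻⁵ × 8.3 × N²
N² = 44,518 / (9.2794 × 10⁻⁵) = 479,750,846
N ≈ √479,750,846 ≈ 21,903.2

21900 RPM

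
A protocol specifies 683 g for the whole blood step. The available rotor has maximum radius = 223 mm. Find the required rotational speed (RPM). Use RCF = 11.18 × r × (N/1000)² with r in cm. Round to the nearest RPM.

N ≈ 1655 RPM

r = 223 mm = 22.3 cm
683 = 11.18 × 22.3 × (N/1000)²
(N/1000)² = 683 / 249.314 = 2.739517
N = 1000 × √2.739517 ≈ 1,655.1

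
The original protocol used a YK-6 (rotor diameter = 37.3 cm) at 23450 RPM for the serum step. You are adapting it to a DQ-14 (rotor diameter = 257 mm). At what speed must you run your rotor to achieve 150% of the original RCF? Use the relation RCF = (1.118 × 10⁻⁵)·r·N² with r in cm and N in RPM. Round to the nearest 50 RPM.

34600 RPM

Original rotor: r = 37.3 / 2 = 18.65 cm
RCF_original = 1.118 × 10⁻⁵ × 18.65 × (23450)² = 1.118 × 10⁻⁵ × 18.65 × 549,902,500 ≈ 114,658.5 × g
Target RCF = 1.5 × 114,658.5 ≈ 171,987.8 × g
Your rotor: r = 257 mm / 2 = 128.5 mm = 12.85 cm
171,987.8 = 1.118 × 10⁻⁵ × 12.85 × N²
N² = 171,987.8 / (14.3663 × 10⁻⁵) = 1,197,161,412
N ≈ √1,197,161,412 ≈ 34,600.0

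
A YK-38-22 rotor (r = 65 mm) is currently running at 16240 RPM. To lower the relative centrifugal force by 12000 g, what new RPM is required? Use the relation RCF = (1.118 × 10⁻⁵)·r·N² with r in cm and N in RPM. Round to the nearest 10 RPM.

r = 65 mm = 6.5 cm
Current RCF = 1.118 × 10⁻⁵ × 6.5 × (16240)² = 1.118 × 10⁻⁵ × 6.5 × 263,737,600 ≈ 19,165.8 × g
Target RCF = 19,165.8 − 12,000 = 7,165.8 × g
N² = 7,165.8 / (7.267 × 10⁻⁵) = 98,607,403
N ≈ √98,607,403 ≈ 9,930.1

N₂ ≈ 9930 RPM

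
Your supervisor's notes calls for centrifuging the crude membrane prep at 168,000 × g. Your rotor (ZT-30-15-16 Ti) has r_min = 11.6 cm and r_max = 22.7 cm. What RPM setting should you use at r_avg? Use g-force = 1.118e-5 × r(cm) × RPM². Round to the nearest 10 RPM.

r_avg = (11.6 + 22.7) / 2 = 17.15 cm
RCF = 1.118 × 10⁻⁵ × r × N²
168,000 = 1.118 × 10⁻⁵ × 17.15 × N²
N² = 168,000 / (19.1737 × 10⁻⁵) = 876,200,212
N ≈ √876,200,212 ≈ 29,600.7

29600 RPM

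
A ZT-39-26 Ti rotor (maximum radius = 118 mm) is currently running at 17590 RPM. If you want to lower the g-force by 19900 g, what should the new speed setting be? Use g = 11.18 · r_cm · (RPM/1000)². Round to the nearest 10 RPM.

≈ 12590 RPM

r = 118 mm = 11.8 cm
Current RCF = 11.18 × 11.8 × (17.59)² = 11.18 × 11.8 × 309.4081 ≈ 40,818.4 × g
Target RCF = 40,818.4 − 19,900 = 20,918.4 × g
(N/1000)² = 20,918.4 / 131.924 = 158.564
N = 1000 × √158.564 ≈ 12,592.2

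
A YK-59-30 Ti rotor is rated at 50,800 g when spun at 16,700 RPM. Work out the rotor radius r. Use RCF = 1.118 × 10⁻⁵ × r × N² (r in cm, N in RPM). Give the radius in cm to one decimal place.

50800 = 1.118 × 10⁻⁵ × r × (16700)²
r = 50800 / (1.118 × 10⁻⁵ × 278,890,000) = 50800 / 3117.99 ≈ 16.293 cm

r ≈ 16.3 cm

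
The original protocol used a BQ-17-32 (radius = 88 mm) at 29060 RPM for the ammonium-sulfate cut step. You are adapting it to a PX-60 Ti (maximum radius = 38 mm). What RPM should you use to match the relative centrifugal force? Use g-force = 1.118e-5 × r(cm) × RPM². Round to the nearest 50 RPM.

Original rotor: r = 88 mm = 8.8 cm
RCF_original = 1.118 × 10⁻⁵ × 8.8 × (29060)² = 1.118 × 10⁻⁵ × 8.8 × 844,483,600 ≈ 83,083.7 × g
Your rotor: r = 38 mm = 3.8 cm
83,083.7 = 1.118 × 10⁻⁵ × 3.8 × N²
N² = 83,083.7 / (4.2484 × 10⁻⁵) = 1,955,646,832
N ≈ √1,955,646,832 ≈ 44,222.7

44200 RPM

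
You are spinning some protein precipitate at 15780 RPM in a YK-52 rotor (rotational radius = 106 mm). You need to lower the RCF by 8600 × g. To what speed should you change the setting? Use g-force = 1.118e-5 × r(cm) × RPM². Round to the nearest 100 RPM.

N₂ ≈ 13300 RPM

r = 106 mm = 10.6 cm
Current RCF = 1.118 × 10⁻⁵ × 10.6 × (15780)² = 1.118 × 10⁻⁵ × 10.6 × 249,008,400 ≈ 29,509.5 × g
Target RCF = 29,509.5 − 8,600 = 20,909.5 × g
N² = 20,909.5 / (11.8508 × 10⁻⁵) = 176,439,565
N ≈ √176,439,565 ≈ 13,283.1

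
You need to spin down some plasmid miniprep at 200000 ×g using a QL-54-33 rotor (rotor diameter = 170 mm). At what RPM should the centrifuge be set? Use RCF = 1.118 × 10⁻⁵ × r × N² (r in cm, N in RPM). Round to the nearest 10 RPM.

≈ 45880 RPM

r = 170 mm / 2 = 85 mm = 8.5 cm
200,000 = 1.118 × 10⁻⁵ × 8.5 × N²
N² = 200,000 / (9.503 × 10⁻⁵) = 2,104,598,548
N ≈ √2,104,598,548 ≈ 45,875.9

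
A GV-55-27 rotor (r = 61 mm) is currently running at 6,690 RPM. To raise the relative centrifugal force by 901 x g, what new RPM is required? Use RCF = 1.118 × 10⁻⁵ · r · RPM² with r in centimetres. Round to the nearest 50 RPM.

r = 61 mm = 6.1 cm
Current RCF = 1.118 × 10⁻⁵ × 6.1 × (6690)² = 1.118 × 10⁻⁵ × 6.1 × 44,756,100 ≈ 3,052.3 × g
Target RCF = 3,052.3 + 901 = 3,953.3 × g
N² = 3,953.3 / (6.8198 × 10⁻⁵) = 57,967,976
N ≈ √57,967,976 ≈ 7,613.7

7600 RPM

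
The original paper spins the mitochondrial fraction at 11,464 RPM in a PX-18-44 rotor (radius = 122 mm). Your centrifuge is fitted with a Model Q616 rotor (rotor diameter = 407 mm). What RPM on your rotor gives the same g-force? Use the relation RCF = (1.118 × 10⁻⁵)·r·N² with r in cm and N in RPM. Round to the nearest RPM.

Original rotor: r = 122 mm = 12.2 cm
RCF_original = 1.118 × 10⁻⁵ × 12.2 × (11464)² = 1.118 × 10⁻⁵ × 12.2 × 131,423,296 ≈ 17,925.6 × g
Your rotor: r = 407 mm / 2 = 203.5 mm = 20.35 cm
17,925.6 = 1.118 × 10⁻⁵ × 20.35 × N²
N² = 17,925.6 / (22.7513 × 10⁻⁵) = 78,789,344
N ≈ √78,789,344 ≈ 8,876.3

≈ 8876 RPM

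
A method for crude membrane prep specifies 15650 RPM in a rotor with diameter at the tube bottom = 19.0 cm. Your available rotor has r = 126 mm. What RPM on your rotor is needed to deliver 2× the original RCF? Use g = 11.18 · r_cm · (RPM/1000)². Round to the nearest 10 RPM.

Original rotor: r = 19.0 / 2 = 9.5 cm
RCF_original = 11.18 × 9.5 × (15.65)² = 11.18 × 9.5 × 244.9225 ≈ 26,013.2 × g
Target RCF = 2 × 26,013.2 ≈ 52,026.4 × g
Your rotor: r = 126 mm = 12.6 cm
52,026.4 = 11.18 × 12.6 × (N/1000)²
(N/1000)² = 52,026.4 / 140.868 = 369.3273
N = 1000 × √369.3273 ≈ 19,217.9

19220 RPM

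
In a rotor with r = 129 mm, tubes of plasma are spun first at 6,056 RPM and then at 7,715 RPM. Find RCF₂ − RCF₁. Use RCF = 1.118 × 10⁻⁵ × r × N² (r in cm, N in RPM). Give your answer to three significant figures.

3290 g

r = 129 mm = 12.9 cm
RCF₁ = 1.118 × 10⁻⁵ × 12.9 × (6056)² = 1.118 × 10⁻⁵ × 12.9 × 36,675,136 ≈ 5,289.4 × g
RCF₂ = 1.118 × 10⁻⁵ × 12.9 × (7715)² = 1.118 × 10⁻⁵ × 12.9 × 59,521,225 ≈ 8,584.3 × g
Increase = 8,584.3 − 5,289.4 = 3,294.9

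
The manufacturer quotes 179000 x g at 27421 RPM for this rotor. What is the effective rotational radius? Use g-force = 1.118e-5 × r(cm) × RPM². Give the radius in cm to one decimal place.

21.3 cm

179000 = 1.118 × 10⁻⁵ × r × (27421)²
r = 179000 / (1.118 × 10⁻⁵ × 751,911,241) = 179000 / 8406.368 ≈ 21.293 cm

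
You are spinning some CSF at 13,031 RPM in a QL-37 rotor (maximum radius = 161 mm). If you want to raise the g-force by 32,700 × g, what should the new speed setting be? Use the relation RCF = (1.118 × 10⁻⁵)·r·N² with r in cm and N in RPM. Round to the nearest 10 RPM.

≈ 18750 RPM

r = 161 mm = 16.1 cm
Current RCF = 1.118 × 10⁻⁵ × 16.1 × (13031)² = 1.118 × 10⁻⁵ × 16.1 × 169,806,961 ≈ 30,564.9 × g
Target RCF = 30,564.9 + 32,700 = 63,264.9 × g
N² = 63,264.9 / (17.9998 × 10⁻⁵) = 351,475,572
N ≈ √351,475,572 ≈ 18,747.7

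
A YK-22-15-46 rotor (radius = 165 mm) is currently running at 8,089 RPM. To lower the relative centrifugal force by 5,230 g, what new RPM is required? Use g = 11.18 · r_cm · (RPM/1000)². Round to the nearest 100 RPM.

≈ 6100 RPM

r = 165 mm = 16.5 cm
Current RCF = 11.18 × 16.5 × (8.089)² = 11.18 × 16.5 × 65.431921 ≈ 12,070.2 × g
Target RCF = 12,070.2 − 5,230 = 6,840.2 × g
(N/1000)² = 6,840.2 / 184.47 = 37.08028
N = 1000 × √37.08028 ≈ 6,089.4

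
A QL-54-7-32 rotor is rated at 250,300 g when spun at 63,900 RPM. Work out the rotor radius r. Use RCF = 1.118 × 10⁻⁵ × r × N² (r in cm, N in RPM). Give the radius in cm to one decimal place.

250300 = 1.118 × 10⁻⁵ × r × (63900)²
r = 250300 / (1.118 × 10⁻⁵ × 4,083,210,000) = 250300 / 45650.29 ≈ 5.483 cm

r ≈ 5.5 cm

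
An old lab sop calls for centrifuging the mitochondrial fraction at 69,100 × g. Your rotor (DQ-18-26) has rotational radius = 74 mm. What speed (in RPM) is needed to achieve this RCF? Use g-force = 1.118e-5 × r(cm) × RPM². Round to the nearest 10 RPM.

N ≈ 28900 RPM

r = 74 mm = 7.4 cm
RCF = 1.118 × 10⁻⁵ × r × N²
69,100 = 1.118 × 10⁻⁵ × 7.4 × N²
N² = 69,100 / (8.2732 × 10⁻⁵) = 835,226,998
N ≈ √835,226,998 ≈ 28,900.3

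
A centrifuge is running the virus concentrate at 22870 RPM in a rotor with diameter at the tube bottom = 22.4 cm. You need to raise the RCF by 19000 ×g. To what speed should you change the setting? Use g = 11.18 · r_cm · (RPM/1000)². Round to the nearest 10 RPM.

≈ 25980 RPM

r = 22.4 / 2 = 11.2 cm
Current RCF = 11.18 × 11.2 × (22.87)² = 11.18 × 11.2 × 523.0369 ≈ 65,492.6 × g
Target RCF = 65,492.6 + 19,000 = 84,492.6 × g
(N/1000)² = 84,492.6 / 125.216 = 674.7748
N = 1000 × √674.7748 ≈ 25,976.4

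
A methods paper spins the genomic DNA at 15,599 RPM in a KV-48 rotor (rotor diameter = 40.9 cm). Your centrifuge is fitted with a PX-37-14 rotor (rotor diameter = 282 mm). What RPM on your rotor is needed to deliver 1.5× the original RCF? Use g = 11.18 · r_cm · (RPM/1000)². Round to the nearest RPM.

23008 RPM

Original rotor: r = 40.9 / 2 = 20.45 cm
RCF = 11.18 × r × (N/1000)²
RCF_original = 11.18 × 20.45 × (15.599)² = 11.18 × 20.45 × 243.328801 ≈ 55,632.5 × g
Target RCF = 1.5 × 55,632.5 ≈ 83,448.8 × g
Your rotor: r = 282 mm / 2 = 141 mm = 14.1 cm
83,448.8 = 11.18 × 14.1 × (N/1000)²
(N/1000)² = 83,448.8 / 157.638 = 529.3698
N = 1000 × √529.3698 ≈ 23,008.0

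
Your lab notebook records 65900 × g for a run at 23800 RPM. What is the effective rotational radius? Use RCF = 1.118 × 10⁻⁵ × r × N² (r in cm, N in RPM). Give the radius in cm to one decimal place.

65900 = 1.118 × 10⁻⁵ × r × (23800)²
r = 65900 / (1.118 × 10⁻⁵ × 566,440,000) = 65900 / 6332.799 ≈ 10.406 cm

≈ 10.4 cm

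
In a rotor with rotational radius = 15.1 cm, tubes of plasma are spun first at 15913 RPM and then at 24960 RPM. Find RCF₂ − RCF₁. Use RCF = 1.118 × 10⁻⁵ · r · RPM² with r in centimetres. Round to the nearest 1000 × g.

≈ 62000 g

RCF₁ = 1.118 × 10⁻⁵ × 15.1 × (15913)² = 1.118 × 10⁻⁵ × 15.1 × 253,223,569 ≈ 42,748.7 × g
RCF₂ = 1.118 × 10⁻⁵ × 15.1 × (24960)² = 1.118 × 10⁻⁵ × 15.1 × 623,001,600 ≈ 105,173.9 × g
Increase = 105,173.9 − 42,748.7 = 62,425.2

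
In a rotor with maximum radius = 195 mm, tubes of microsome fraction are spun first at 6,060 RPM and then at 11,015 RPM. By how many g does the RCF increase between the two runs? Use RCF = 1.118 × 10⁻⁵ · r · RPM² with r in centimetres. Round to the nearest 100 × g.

≈ 18400 g

r = 195 mm = 19.5 cm
RCF₁ = 1.118 × 10⁻⁵ × 19.5 × (6060)² = 1.118 × 10⁻⁵ × 19.5 × 36,723,600 ≈ 8,006.1 × g
RCF₂ = 1.118 × 10⁻⁵ × 19.5 × (11015)² = 1.118 × 10⁻⁵ × 19.5 × 121,330,225 ≈ 26,451.2 × g
Increase = 26,451.2 − 8,006.1 = 18,445.1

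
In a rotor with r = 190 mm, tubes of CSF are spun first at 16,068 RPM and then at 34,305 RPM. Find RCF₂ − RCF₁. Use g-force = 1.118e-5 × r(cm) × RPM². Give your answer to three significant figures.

195000 g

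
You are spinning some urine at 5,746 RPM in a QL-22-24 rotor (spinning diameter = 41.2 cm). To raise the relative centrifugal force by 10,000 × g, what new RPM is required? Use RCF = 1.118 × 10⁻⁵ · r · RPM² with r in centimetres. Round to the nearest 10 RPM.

r = 41.2 / 2 = 20.6 cm
Current RCF = 1.118 × 10⁻⁵ × 20.6 × (5746)² = 1.118 × 10⁻⁵ × 20.6 × 33,016,516 ≈ 7,604 × g
Target RCF = 7,604 + 10,000 = 17,604 × g
N² = 17,604 / (23.0308 × 10⁻⁵) = 76,436,772
N ≈ √76,436,772 ≈ 8,742.8

N₂ ≈ 8740 RPM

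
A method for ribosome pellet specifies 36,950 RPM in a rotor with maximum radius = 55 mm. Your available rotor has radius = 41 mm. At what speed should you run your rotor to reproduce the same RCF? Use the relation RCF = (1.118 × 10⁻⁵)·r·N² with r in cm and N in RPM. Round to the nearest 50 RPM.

≈ 42800 RPM

Original rotor: r = 55 mm = 5.5 cm
RCF = 1.118 × 10⁻⁵ × r × N²
RCF_original = 1.118 × 10⁻⁵ × 5.5 × (36950)² = 1.118 × 10⁻⁵ × 5.5 × 1,365,302,500 ≈ 83,952.5 × g
Your rotor: r = 41 mm = 4.1 cm
83,952.5 = 1.118 × 10⁻⁵ × 4.1 × N²
N² = 83,952.5 / (4.5838 × 10⁻⁵) = 1,831,504,429
N ≈ √1,831,504,429 ≈ 42,796.1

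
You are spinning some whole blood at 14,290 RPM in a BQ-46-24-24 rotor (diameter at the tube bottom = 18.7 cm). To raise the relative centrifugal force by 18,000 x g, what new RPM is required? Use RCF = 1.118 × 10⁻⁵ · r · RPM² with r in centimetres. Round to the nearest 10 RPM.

N₂ ≈ 19400 RPM

r = 18.7 / 2 = 9.35 cm
Current RCF = 1.118 × 10⁻⁵ × 9.35 × (14290)² = 1.118 × 10⁻⁵ × 9.35 × 204,204,100 ≈ 21,346.1 × g
Target RCF = 21,346.1 + 18,000 = 39,346.1 × g
N² = 39,346.1 / (10.4533 × 10⁻⁵) = 376,398,841
N ≈ √376,398,841 ≈ 19,401.0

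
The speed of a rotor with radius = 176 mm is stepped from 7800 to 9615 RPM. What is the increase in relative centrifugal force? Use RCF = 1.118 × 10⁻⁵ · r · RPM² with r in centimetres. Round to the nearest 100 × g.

≈ 6200 x g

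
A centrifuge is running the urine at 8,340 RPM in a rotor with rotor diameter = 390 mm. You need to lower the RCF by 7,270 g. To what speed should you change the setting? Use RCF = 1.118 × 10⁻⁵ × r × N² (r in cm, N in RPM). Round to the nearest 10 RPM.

r = 390 mm / 2 = 195 mm = 19.5 cm
Current RCF = 1.118 × 10⁻⁵ × 19.5 × (8340)² = 1.118 × 10⁻⁵ × 19.5 × 69,555,600 ≈ 15,163.8 × g
Target RCF = 15,163.8 − 7,270 = 7,893.8 × g
N² = 7,893.8 / (21.801 × 10⁻⁵) = 36,208,431
N ≈ √36,208,431 ≈ 6,017.3

N₂ ≈ 6020 RPM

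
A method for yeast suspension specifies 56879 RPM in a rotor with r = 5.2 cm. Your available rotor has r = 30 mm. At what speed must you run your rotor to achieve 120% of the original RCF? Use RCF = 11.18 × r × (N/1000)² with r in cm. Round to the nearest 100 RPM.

RCF = 11.18 × r × (N/1000)²
RCF_original = 11.18 × 5.2 × (56.879)² = 11.18 × 5.2 × 3,235.220641 ≈ 188,082.8 × g
Target RCF = 1.2 × 188,082.8 ≈ 225,699.4 × g
Your rotor: r = 30 mm = 3.0 cm
225,699.4 = 11.18 × 3 × (N/1000)²
(N/1000)² = 225,699.4 / 33.54 = 6729.261
N = 1000 × √6729.261 ≈ 82,032.1

≈ 82000 RPM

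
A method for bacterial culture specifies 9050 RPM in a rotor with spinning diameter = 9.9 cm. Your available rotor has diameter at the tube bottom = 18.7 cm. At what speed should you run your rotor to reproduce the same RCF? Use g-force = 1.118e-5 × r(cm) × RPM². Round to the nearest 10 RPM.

Original rotor: r = 9.9 / 2 = 4.95 cm
RCF_original = 1.118 × 10⁻⁵ × 4.95 × (9050)² = 1.118 × 10⁻⁵ × 4.95 × 81,902,500 ≈ 4,532.6 × g
Your rotor: r = 18.7 / 2 = 9.35 cm
4,532.6 = 1.118 × 10⁻⁵ × 9.35 × N²
N² = 4,532.6 / (10.4533 × 10⁻⁵) = 43,360,470
N ≈ √43,360,470 ≈ 6,584.9

6580 RPM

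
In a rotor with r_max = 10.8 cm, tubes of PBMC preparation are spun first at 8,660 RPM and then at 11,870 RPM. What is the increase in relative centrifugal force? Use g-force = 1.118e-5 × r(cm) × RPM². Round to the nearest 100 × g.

≈ 8000 g

RCF₁ = 1.118 × 10⁻⁵ × 10.8 × (8660)² = 1.118 × 10⁻⁵ × 10.8 × 74,995,600 ≈ 9,055.3 × g
RCF₂ = 1.118 × 10⁻⁵ × 10.8 × (11870)² = 1.118 × 10⁻⁵ × 10.8 × 140,896,900 ≈ 17,012.5 × g
Increase = 17,012.5 − 9,055.3 = 7,957.2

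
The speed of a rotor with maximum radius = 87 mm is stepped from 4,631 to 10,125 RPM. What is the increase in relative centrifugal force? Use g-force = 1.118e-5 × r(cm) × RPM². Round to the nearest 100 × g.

≈ 7900 g

r = 87 mm = 8.7 cm
RCF₁ = 1.118 × 10⁻⁵ × 8.7 × (4631)² = 1.118 × 10⁻⁵ × 8.7 × 21,446,161 ≈ 2,086 × g
RCF₂ = 1.118 × 10⁻⁵ × 8.7 × (10125)² = 1.118 × 10⁻⁵ × 8.7 × 102,515,625 ≈ 9,971.3 × g
Increase = 9,971.3 − 2,086 = 7,885.3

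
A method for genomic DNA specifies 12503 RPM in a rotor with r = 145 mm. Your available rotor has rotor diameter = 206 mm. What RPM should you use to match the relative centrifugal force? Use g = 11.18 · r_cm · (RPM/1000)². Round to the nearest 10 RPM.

14830 RPM

Original rotor: r = 145 mm = 14.5 cm
RCF_original = 11.18 × 14.5 × (12.503)² = 11.18 × 14.5 × 156.325009 ≈ 25,341.8 × g
Your rotor: r = 206 mm / 2 = 103 mm = 10.3 cm
25,341.8 = 11.18 × 10.3 × (N/1000)²
(N/1000)² = 25,341.8 / 115.154 = 220.0688
N = 1000 × √220.0688 ≈ 14,834.7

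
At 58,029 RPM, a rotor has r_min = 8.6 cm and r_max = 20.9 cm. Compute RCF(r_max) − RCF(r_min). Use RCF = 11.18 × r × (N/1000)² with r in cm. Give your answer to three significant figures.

RCF_max = 11.18 × 20.9 × (58.029)² = 11.18 × 20.9 × 3,367.364841 ≈ 786,825.2 × g
RCF_min = 11.18 × 8.6 × (58.029)² = 11.18 × 8.6 × 3,367.364841 ≈ 323,765.4 × g
ΔRCF = 786,825.2 − 323,765.4 = 463,059.8

463000 × g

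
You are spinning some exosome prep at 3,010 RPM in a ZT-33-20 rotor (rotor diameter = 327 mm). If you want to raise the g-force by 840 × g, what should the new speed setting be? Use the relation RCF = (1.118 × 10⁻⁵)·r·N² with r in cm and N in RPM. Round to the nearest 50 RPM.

≈ 3700 RPM

r = 327 mm / 2 = 163.5 mm = 16.35 cm
Current RCF = 1.118 × 10⁻⁵ × 16.35 × (3010)² = 1.118 × 10⁻⁵ × 16.35 × 9,060,100 ≈ 1,656.1 × g
Target RCF = 1,656.1 + 840 = 2,496.1 × g
N² = 2,496.1 / (18.2793 × 10⁻⁵) = 13,655,337
N ≈ √13,655,337 ≈ 3,695.3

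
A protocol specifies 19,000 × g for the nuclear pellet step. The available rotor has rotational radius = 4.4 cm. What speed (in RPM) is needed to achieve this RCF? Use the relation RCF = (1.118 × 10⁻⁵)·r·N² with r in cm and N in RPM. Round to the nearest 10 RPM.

19,000 = 1.118 × 10⁻⁵ × 4.4 × N²
N² = 19,000 / (4.9192 × 10⁻⁵) = 386,241,665
N ≈ √386,241,665 ≈ 19,653.0

19650 RPM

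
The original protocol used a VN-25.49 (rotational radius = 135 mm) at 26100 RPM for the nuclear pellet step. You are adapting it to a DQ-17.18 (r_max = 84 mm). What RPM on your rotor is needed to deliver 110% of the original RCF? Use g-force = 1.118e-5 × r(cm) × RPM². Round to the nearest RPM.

≈ 34703 RPM

Original rotor: r = 135 mm = 13.5 cm
RCF = 1.118 × 10⁻⁵ × r × N²
RCF_original = 1.118 × 10⁻⁵ × 13.5 × (26100)² = 1.118 × 10⁻⁵ × 13.5 × 681,210,000 ≈ 102,815 × g
Target RCF = 1.1 × 102,815 ≈ 113,096.5 × g
Your rotor: r = 84 mm = 8.4 cm
113,096.5 = 1.118 × 10⁻⁵ × 8.4 × N²
N² = 113,096.5 / (9.3912 × 10⁻⁵) = 1,204,281,668
N ≈ √1,204,281,668 ≈ 34,702.8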